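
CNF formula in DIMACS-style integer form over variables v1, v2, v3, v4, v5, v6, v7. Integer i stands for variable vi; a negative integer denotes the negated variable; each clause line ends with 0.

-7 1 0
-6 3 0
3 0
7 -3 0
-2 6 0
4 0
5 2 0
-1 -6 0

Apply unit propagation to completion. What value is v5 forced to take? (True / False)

True

(v3) is a unit clause: v3 = True.
(NOT v3 OR v7) with v3 = True leaves only v7, so v7 = True.
From (v1 OR NOT v7) and v7 = True: v1 = True.
(v4) is a unit clause: v4 = True.
From (NOT v1 OR NOT v6) and v1 = True: v6 = False.
(v6 OR NOT v2) with v6 = False leaves only NOT v2, so v2 = False.
(v2 OR v5): since v2 = False, the clause reduces to (v5). v5 = True.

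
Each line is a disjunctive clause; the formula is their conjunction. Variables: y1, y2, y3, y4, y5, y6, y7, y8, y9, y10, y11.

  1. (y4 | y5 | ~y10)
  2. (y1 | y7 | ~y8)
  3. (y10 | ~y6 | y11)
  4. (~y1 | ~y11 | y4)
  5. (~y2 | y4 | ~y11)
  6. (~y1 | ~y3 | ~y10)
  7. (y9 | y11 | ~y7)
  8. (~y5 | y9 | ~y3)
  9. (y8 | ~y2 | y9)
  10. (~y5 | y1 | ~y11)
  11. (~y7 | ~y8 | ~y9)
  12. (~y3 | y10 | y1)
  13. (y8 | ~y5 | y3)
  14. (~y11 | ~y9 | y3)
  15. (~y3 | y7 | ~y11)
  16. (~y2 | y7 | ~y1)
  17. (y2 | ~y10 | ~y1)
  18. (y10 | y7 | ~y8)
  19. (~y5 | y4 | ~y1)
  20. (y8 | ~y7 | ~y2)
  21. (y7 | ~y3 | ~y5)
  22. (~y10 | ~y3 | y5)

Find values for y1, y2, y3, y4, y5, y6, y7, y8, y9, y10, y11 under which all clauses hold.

y4 occurs only positively in the remaining clauses — set y4 = True.
Pure literal: y6 appears only negated; assign y6 = False.
Branch on y1: take y1 = True.
Try y2 = False.
  then y10 is forced to False.
The remaining clauses are satisfied by y3 = True, y5 = False, y7 = True, y8 = False, y9 = True, y11 = False.
Check each clause:
  1. (~y10 | y5 | y4) — y4 is true.
  2. (y1 | ~y8 | y7) — ~y8 is true.
  3. (y11 | y10 | ~y6) — ~y6 is true.
  4. (y4 | ~y11 | ~y1) — y4 is true.
  5. (y4 | ~y11 | ~y2) — y4 is true.
  6. (~y10 | ~y3 | ~y1) — ~y10 is true.
  7. (y11 | ~y7 | y9) — y9 is true.
  8. (~y5 | y9 | ~y3) — y9 is true.
  9. (~y2 | y9 | y8) — y9 is true.
  10. (~y5 | y1 | ~y11) — y1 is true.
  11. (~y8 | ~y7 | ~y9) — ~y8 is true.
  12. (y1 | ~y3 | y10) — y1 is true.
  13. (y3 | ~y5 | y8) — y3 is true.
  14. (~y11 | ~y9 | y3) — y3 is true.
  15. (~y11 | y7 | ~y3) — ~y11 is true.
  16. (y7 | ~y1 | ~y2) — y7 is true.
  17. (~y10 | ~y1 | y2) — ~y10 is true.
  18. (y7 | ~y8 | y10) — ~y8 is true.
  19. (y4 | ~y1 | ~y5) — ~y5 is true.
  20. (~y2 | y8 | ~y7) — ~y2 is true.
  21. (y7 | ~y5 | ~y3) — ~y5 is true.
  22. (~y3 | y5 | ~y10) — ~y10 is true.

y1=T  y2=F  y3=T  y4=T  y5=F  y6=F  y7=T  y8=F  y9=T  y10=F  y11=F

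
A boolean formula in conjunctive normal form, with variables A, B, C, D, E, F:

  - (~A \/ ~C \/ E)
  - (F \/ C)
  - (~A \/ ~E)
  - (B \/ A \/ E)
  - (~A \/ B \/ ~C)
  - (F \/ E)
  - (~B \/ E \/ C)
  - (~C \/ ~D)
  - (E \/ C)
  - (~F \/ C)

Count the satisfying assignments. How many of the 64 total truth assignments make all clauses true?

5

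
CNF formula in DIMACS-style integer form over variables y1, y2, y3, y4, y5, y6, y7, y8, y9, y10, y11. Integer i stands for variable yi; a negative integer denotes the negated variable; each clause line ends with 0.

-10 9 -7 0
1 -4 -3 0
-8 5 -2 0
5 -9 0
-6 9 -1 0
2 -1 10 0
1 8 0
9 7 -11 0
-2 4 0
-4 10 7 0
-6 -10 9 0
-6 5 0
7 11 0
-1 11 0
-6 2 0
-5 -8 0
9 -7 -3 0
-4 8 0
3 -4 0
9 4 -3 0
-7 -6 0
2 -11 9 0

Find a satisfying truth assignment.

y1=True  y2=False  y3=False  y4=False  y5=True  y6=False  y7=False  y8=False  y9=True  y10=True  y11=True

y6 occurs only negated in the remaining clauses — set y6 = False.
Branch on y1: take y1 = True.
  then y11 is forced to True.
Try y2 = False.
  then y10 is forced to True.
  then y9 is forced to True.
  then y5 is forced to True.
  then y8 is forced to False.
  then y4 is forced to False.
y3, y7 are now unconstrained; take y3 = False, y7 = False.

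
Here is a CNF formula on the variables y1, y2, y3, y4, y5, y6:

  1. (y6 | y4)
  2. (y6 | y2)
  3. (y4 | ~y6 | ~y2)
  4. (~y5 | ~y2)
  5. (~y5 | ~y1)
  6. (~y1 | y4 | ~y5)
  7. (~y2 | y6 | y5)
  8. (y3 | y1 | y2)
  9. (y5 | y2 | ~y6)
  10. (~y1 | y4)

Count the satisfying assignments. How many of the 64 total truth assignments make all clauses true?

The models are:
  y1=F y2=F y3=T y4=F y5=T y6=T
  y1=F y2=F y3=T y4=T y5=T y6=T
  y1=F y2=T y3=F y4=T y5=F y6=T
  y1=F y2=T y3=T y4=T y5=F y6=T
  y1=T y2=T y3=F y4=T y5=F y6=T
  y1=T y2=T y3=T y4=T y5=F y6=T
That's 6 in total.

6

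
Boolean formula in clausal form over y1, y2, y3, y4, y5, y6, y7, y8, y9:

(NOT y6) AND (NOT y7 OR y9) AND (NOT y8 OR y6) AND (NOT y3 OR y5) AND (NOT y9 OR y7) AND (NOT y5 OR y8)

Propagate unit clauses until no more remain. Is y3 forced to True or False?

Unit clause (NOT y6) sets y6 = False.
In (y6 OR NOT y8), y6 is now false; NOT y8 must hold, so y8 = False.
(NOT y5 OR y8): since y8 = False, the clause reduces to (NOT y5). y5 = False.
In (y5 OR NOT y3), y5 is now false; NOT y3 must hold, so y3 = False.

False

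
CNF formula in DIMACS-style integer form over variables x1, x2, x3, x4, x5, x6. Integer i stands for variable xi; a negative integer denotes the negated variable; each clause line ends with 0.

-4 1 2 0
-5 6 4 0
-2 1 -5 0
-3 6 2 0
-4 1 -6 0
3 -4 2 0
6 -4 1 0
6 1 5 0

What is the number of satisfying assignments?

27

Split on x1, then x4.
  x1=T, x4=T: x5 free; 5 ways for (x2,x3,x6) × 2^1 = 10.
  x1=T, x4=F: 11 of the 16 assignments to (x2,x3,x5,x6) work.
  x1=F, x4=T: a clause becomes empty — 0.
  x1=F, x4=F: x3 free; 3 ways for (x2,x5,x6) × 2^1 = 6.
Total: 10 + 11 + 0 + 6 = 27.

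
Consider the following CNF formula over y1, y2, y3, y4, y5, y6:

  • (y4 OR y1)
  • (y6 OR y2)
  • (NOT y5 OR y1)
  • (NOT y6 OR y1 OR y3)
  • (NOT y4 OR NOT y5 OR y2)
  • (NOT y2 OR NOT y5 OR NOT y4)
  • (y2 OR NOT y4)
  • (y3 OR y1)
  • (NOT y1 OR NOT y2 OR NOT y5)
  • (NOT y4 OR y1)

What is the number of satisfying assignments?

12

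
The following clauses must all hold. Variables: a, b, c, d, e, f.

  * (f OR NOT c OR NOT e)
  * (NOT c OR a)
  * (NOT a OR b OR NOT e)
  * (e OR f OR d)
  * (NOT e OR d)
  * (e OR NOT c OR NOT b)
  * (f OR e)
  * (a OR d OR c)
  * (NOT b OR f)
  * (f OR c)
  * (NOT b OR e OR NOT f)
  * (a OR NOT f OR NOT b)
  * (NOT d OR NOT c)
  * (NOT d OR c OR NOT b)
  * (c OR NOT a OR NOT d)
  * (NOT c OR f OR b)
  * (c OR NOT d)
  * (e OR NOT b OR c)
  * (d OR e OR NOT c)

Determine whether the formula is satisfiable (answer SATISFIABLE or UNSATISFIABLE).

SATISFIABLE

Try a = True.
Branch on b: take b = False.
  then e is forced to False.
  then f is forced to True.
Try c = False.
  then d is forced to False.
Every clause has at least one true literal under this assignment.
So a = T, b = F, c = F, d = F, e = F, f = T is a satisfying assignment.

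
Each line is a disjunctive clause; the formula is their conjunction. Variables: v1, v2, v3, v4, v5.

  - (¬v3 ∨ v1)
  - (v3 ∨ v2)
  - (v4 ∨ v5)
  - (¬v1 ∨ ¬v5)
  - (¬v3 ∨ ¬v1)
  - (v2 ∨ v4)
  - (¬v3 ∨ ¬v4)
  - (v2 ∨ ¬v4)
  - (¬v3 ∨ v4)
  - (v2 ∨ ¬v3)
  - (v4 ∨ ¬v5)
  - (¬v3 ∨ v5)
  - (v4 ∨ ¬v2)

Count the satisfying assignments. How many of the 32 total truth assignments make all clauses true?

3

The models are:
  v1=F v2=T v3=F v4=T v5=F
  v1=F v2=T v3=F v4=T v5=T
  v1=T v2=T v3=F v4=T v5=F
That's 3 in total.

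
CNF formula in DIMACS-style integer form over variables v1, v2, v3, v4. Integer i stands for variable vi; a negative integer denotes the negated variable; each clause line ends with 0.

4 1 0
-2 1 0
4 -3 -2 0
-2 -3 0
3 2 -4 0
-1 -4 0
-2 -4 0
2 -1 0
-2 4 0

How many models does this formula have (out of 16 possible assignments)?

1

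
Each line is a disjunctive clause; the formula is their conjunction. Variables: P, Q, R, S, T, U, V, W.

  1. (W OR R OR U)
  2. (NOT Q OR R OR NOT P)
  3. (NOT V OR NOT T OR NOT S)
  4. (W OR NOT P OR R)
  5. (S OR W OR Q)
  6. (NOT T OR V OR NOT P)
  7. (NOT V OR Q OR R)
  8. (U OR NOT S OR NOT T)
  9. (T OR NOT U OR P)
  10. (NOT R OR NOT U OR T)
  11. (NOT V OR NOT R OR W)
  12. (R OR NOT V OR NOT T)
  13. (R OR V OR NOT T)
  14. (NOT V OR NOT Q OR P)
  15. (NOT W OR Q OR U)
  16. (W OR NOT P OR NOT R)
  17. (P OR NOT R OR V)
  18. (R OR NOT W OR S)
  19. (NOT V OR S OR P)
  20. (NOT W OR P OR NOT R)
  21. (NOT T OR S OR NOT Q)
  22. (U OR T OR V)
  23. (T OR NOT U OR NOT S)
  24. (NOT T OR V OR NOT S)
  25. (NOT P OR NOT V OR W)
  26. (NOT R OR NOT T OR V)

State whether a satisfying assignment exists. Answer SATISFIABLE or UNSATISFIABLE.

SATISFIABLE

Branch on P: take P = True.
For the remaining variables, Q = False, R = True, S = False, T = True, U = True, V = True, W = True works.
So P=T, Q=F, R=T, S=F, T=T, U=T, V=T, W=T is a satisfying assignment.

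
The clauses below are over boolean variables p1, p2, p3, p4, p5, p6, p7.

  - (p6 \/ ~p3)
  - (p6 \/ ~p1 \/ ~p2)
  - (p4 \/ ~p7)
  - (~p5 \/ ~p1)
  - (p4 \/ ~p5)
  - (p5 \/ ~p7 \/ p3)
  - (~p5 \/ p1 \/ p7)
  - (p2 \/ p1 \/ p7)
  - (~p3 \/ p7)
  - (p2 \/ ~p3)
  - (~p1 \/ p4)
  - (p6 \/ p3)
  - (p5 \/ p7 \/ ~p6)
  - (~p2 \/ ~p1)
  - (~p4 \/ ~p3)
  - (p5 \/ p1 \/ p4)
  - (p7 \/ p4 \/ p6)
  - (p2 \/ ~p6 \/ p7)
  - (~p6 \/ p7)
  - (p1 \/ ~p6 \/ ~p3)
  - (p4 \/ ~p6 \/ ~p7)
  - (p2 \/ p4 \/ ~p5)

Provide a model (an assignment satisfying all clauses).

p1=False  p2=False  p3=False  p4=True  p5=True  p6=True  p7=True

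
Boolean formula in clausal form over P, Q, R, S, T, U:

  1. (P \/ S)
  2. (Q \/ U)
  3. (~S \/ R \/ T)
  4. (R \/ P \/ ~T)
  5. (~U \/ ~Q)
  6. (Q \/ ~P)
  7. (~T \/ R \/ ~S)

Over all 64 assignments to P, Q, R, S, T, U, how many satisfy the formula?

10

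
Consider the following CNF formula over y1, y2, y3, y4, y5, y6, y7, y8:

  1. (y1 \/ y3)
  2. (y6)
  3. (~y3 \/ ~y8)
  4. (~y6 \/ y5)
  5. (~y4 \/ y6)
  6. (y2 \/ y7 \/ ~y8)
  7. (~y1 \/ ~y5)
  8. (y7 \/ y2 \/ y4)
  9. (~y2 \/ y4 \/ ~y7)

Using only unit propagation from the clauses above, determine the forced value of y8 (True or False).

(y6) is a unit clause: y6 = True.
In (~y6 \/ y5), ~y6 is now false; y5 must hold, so y5 = True.
In (~y1 \/ ~y5), ~y5 is now false; ~y1 must hold, so y1 = False.
In (y3 \/ y1), y1 is now false; y3 must hold, so y3 = True.
(~y8 \/ ~y3): since y3 = True, the clause reduces to (~y8). y8 = False.

False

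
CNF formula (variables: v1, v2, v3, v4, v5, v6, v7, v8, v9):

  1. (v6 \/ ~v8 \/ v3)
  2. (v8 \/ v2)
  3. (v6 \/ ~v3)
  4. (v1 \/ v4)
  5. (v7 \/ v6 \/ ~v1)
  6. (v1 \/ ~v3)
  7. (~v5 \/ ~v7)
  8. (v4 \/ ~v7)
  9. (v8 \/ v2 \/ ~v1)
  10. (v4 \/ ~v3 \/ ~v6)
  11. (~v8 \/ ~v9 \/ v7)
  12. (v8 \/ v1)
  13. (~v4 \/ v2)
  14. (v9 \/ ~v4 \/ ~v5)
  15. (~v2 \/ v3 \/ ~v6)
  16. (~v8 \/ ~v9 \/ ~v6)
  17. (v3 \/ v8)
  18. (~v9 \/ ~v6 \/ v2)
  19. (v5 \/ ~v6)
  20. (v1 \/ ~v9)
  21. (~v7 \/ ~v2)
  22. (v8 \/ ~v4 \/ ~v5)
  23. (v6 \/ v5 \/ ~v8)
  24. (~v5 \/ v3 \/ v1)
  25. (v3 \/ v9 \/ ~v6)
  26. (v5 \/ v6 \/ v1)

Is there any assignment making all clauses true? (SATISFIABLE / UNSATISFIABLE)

UNSATISFIABLE

v6 = True:
  v8 = True:
    propagation gives v9=False, v4=False, v1=True, v3=False; an empty clause results — contradiction.
  v8 = False:
    propagation gives v2=True, v1=True, v3=True, v4=True; an empty clause results — contradiction.
v6 = False:
  propagation gives v3=False, v8=False; an empty clause results — contradiction.
Every branch closes, so no satisfying assignment exists.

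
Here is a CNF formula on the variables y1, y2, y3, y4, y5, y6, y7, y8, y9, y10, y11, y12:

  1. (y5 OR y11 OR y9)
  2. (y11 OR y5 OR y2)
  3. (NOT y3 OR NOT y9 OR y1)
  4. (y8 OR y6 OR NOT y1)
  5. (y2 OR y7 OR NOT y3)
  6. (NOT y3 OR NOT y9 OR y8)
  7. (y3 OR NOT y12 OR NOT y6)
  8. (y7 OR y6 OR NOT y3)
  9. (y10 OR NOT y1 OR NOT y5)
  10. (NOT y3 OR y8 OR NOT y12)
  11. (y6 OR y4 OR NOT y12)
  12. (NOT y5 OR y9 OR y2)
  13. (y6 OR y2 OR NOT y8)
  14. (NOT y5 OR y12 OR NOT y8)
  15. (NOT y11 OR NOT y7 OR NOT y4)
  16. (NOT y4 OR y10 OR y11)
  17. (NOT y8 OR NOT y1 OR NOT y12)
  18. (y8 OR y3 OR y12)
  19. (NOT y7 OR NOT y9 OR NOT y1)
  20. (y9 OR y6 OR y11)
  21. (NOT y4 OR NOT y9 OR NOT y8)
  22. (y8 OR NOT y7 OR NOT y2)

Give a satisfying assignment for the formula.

Branch on y1: take y1 = True.
Set y2 = True and propagate.
Try y3 = True.
The remaining clauses are satisfied by y4 = False, y5 = False, y6 = True, y7 = False, y8 = True, y9 = True, y10 = False, y11 = True, y12 = False.

y1=True, y2=True, y3=True, y4=False, y5=False, y6=True, y7=False, y8=True, y9=True, y10=False, y11=True, y12=False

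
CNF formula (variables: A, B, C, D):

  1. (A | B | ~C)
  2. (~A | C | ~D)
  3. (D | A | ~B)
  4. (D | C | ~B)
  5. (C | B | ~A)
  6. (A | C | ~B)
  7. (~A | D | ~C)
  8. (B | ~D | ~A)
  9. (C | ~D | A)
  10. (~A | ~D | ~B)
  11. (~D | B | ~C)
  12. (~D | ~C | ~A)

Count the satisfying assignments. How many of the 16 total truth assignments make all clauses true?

2

Satisfying assignments:
  A=F B=F C=F D=F
  A=F B=T C=T D=T
That's 2 in total.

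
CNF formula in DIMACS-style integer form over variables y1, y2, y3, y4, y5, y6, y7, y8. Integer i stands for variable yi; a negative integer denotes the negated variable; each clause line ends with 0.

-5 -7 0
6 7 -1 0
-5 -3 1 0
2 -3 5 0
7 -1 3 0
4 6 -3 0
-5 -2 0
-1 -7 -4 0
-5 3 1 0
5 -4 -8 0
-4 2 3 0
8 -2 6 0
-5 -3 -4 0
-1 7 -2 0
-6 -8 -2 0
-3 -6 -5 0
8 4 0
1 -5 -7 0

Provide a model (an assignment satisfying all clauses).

y1=False, y2=True, y3=False, y4=True, y5=False, y6=True, y7=True, y8=False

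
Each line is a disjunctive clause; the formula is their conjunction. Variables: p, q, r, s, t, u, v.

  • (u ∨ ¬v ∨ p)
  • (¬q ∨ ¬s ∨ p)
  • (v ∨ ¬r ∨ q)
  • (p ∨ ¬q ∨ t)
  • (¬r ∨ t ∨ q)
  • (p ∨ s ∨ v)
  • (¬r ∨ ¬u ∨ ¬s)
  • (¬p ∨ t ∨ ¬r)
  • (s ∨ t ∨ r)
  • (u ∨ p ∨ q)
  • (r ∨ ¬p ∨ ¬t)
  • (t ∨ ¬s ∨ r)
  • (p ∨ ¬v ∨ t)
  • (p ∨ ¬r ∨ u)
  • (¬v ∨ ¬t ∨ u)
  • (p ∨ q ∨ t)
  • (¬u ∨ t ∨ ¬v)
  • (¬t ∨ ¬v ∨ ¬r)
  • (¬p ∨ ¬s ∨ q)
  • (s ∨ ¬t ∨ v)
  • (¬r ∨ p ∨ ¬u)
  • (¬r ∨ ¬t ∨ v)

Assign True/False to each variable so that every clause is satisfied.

Try p = False.
Try q = True.
  then s is forced to False.
  then t is forced to True.
  then v is forced to True.
  then u is forced to True.
  then r is forced to False.

p=False, q=True, r=False, s=False, t=True, u=True, v=True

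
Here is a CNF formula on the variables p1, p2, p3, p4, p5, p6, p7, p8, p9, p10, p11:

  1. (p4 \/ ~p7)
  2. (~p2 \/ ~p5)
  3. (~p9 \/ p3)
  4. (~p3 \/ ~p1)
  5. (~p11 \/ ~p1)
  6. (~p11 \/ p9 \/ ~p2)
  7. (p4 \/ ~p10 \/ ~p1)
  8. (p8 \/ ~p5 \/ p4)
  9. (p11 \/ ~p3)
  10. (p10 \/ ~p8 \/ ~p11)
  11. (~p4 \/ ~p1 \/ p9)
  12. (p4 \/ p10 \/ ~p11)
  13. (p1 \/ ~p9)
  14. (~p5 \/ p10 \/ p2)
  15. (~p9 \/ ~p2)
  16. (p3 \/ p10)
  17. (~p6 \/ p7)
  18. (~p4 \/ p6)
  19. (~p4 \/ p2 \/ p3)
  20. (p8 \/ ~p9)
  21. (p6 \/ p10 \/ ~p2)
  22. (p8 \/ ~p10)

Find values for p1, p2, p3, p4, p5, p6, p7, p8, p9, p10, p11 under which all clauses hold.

p5 occurs only negated in the remaining clauses — set p5 = False.
Set p1 = False and propagate.
  then p9 is forced to False.
Try p2 = True.
  then p11 is forced to False.
  then p3 is forced to False.
  then p10 is forced to True.
  then p8 is forced to True.
The remaining clauses are satisfied by p4 = False, p6 = False, p7 = False.

p1=False, p2=True, p3=False, p4=False, p5=False, p6=False, p7=False, p8=True, p9=False, p10=True, p11=False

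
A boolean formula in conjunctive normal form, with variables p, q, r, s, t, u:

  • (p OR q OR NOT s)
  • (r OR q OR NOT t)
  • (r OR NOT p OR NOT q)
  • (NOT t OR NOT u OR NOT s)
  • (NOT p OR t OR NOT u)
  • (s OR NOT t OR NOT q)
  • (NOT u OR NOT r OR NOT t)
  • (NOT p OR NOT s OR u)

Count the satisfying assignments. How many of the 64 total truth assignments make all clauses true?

19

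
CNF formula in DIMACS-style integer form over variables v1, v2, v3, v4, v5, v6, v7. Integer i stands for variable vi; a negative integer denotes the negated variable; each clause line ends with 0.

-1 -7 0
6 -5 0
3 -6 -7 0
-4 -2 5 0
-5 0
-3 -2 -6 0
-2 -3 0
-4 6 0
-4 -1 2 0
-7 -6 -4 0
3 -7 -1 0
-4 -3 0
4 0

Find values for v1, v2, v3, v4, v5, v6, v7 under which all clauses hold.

v1=F, v2=F, v3=F, v4=T, v5=F, v6=T, v7=F

Check each clause:
  1. {¬v1, ¬v7} — ¬v7 is true.
  2. {¬v5, v6} — ¬v5 is true.
  3. {¬v6, ¬v7, v3} — ¬v7 is true.
  4. {¬v4, ¬v2, v5} — ¬v2 is true.
  5. {¬v5} — ¬v5 is true.
  6. {¬v6, ¬v3, ¬v2} — ¬v3 is true.
  7. {¬v3, ¬v2} — ¬v3 is true.
  8. {¬v4, v6} — v6 is true.
  9. {v2, ¬v4, ¬v1} — ¬v1 is true.
  10. {¬v4, ¬v7, ¬v6} — ¬v7 is true.
  11. {¬v1, v3, ¬v7} — ¬v7 is true.
  12. {¬v4, ¬v3} — ¬v3 is true.
  13. {v4} — v4 is true.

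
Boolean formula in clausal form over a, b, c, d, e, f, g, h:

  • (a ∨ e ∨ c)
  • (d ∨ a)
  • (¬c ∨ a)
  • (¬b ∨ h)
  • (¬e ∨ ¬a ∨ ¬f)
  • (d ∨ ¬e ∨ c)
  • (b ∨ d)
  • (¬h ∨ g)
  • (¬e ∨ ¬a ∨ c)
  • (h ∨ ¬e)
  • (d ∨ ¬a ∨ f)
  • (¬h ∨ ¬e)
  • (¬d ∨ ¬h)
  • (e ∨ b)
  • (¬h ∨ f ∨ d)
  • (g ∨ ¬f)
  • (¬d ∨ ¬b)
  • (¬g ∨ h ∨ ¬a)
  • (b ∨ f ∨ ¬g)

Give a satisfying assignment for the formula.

Branch on a: take a = True.
For the remaining variables, b = True, c = True, d = False, e = False, f = True, g = True, h = True works.

a = 1, b = 1, c = 1, d = 0, e = 0, f = 1, g = 1, h = 1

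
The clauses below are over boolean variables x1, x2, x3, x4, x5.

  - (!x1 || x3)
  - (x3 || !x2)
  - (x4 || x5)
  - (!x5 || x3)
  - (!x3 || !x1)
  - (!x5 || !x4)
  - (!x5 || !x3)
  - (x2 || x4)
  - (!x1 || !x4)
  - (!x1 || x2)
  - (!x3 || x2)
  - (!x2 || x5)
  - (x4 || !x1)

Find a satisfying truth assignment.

x1 = False  x2 = False  x3 = False  x4 = True  x5 = False

Check each clause:
  1. (!x1 || x3) — !x1 is true.
  2. (x3 || !x2) — !x2 is true.
  3. (x4 || x5) — x4 is true.
  4. (!x5 || x3) — !x5 is true.
  5. (!x3 || !x1) — !x3 is true.
  6. (!x5 || !x4) — !x5 is true.
  7. (!x3 || !x5) — !x5 is true.
  8. (x4 || x2) — x4 is true.
  9. (!x1 || !x4) — !x1 is true.
  10. (x2 || !x1) — !x1 is true.
  11. (!x3 || x2) — !x3 is true.
  12. (!x2 || x5) — !x2 is true.
  13. (x4 || !x1) — x4 is true.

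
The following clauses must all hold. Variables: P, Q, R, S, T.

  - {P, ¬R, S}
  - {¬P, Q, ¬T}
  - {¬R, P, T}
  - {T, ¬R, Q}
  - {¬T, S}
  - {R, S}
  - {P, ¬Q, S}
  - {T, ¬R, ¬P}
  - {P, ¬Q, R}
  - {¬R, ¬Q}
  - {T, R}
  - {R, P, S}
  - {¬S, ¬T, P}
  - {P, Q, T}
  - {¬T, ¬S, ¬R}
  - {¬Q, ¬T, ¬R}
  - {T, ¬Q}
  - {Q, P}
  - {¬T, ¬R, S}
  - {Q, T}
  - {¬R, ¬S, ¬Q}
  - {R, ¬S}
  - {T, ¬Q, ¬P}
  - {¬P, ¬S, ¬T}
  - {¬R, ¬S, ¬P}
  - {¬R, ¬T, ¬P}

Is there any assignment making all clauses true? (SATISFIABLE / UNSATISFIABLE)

R = True:
  propagation gives Q=False, T=True, P=False; an empty clause results — contradiction.
R = False:
  propagation gives S=True; an empty clause results — contradiction.
Every branch closes, so no satisfying assignment exists.

UNSATISFIABLE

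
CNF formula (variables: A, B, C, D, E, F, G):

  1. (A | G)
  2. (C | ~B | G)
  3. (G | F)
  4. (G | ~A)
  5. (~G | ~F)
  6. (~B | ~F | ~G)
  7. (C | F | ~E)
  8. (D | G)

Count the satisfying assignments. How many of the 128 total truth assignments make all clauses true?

Case analysis on G and F:
  G=T, F=T: a clause becomes empty — 0.
  G=T, F=F: A, B, D free; 3 ways for (C,E) × 2^3 = 24.
  G=F, F=T: a clause becomes empty — 0.
  G=F, F=F: a clause becomes empty — 0.
Total: 0 + 24 + 0 + 0 = 24.

24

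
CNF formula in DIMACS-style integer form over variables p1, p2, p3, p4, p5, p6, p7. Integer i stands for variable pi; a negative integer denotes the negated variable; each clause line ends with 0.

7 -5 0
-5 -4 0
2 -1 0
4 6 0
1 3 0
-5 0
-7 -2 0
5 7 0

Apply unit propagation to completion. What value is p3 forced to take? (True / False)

(~p5) is a unit clause: p5 = False.
(p5 \/ p7): since p5 = False, the clause reduces to (p7). p7 = True.
(~p2 \/ ~p7) with p7 = True leaves only ~p2, so p2 = False.
(p2 \/ ~p1): since p2 = False, the clause reduces to (~p1). p1 = False.
(p1 \/ p3): since p1 = False, the clause reduces to (p3). p3 = True.

True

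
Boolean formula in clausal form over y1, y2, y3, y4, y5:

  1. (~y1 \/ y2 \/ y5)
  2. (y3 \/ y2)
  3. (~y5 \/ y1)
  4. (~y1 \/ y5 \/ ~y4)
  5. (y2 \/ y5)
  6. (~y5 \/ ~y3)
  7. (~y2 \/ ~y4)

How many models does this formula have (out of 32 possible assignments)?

Satisfying assignments:
  y1=F y2=T y3=F y4=F y5=F
  y1=F y2=T y3=T y4=F y5=F
  y1=T y2=T y3=F y4=F y5=F
  y1=T y2=T y3=F y4=F y5=T
  y1=T y2=T y3=T y4=F y5=F
That's 5 in total.

5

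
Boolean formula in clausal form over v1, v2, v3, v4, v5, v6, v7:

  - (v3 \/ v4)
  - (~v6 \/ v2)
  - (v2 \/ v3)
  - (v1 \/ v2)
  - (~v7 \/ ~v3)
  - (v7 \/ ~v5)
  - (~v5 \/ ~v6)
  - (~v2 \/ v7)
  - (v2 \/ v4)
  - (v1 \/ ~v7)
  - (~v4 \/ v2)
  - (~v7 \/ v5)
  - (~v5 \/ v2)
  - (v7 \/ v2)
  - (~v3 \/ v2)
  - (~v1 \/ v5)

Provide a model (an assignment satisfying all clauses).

v1 = True, v2 = True, v3 = False, v4 = True, v5 = True, v6 = False, v7 = True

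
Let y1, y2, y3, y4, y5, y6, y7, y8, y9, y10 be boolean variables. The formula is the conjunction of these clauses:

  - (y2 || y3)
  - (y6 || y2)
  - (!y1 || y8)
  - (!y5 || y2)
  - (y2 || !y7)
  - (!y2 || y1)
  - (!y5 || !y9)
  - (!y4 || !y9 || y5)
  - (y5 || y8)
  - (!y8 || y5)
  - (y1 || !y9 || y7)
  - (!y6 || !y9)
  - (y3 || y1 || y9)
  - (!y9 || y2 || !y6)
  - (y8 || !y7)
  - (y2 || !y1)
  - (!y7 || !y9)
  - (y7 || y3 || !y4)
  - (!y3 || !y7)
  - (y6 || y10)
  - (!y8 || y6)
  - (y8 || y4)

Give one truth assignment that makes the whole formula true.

y1 = 1, y2 = 1, y3 = 0, y4 = 0, y5 = 1, y6 = 1, y7 = 1, y8 = 1, y9 = 0, y10 = 1

Check each clause:
  1. (y2 || y3) — y2 is true.
  2. (y6 || y2) — y2 is true.
  3. (y8 || !y1) — y8 is true.
  4. (y2 || !y5) — y2 is true.
  5. (!y7 || y2) — y2 is true.
  6. (!y2 || y1) — y1 is true.
  7. (!y5 || !y9) — !y9 is true.
  8. (!y9 || y5 || !y4) — !y4 is true.
  9. (y5 || y8) — y8 is true.
  10. (y5 || !y8) — y5 is true.
  11. (!y9 || y1 || y7) — y1 is true.
  12. (!y6 || !y9) — !y9 is true.
  13. (y3 || y9 || y1) — y1 is true.
  14. (!y6 || y2 || !y9) — y2 is true.
  15. (!y7 || y8) — y8 is true.
  16. (!y1 || y2) — y2 is true.
  17. (!y9 || !y7) — !y9 is true.
  18. (y7 || y3 || !y4) — !y4 is true.
  19. (!y7 || !y3) — !y3 is true.
  20. (y6 || y10) — y10 is true.
  21. (y6 || !y8) — y6 is true.
  22. (y8 || y4) — y8 is true.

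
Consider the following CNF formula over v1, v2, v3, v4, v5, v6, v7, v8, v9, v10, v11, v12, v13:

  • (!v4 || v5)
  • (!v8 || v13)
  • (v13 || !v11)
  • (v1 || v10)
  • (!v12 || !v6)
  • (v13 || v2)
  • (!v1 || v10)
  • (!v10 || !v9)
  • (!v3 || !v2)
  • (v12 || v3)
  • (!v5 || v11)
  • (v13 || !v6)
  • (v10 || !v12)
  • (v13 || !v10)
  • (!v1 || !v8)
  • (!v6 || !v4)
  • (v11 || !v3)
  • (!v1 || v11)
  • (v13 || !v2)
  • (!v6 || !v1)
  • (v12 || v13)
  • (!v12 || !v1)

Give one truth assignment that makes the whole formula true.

v1=False, v2=False, v3=True, v4=False, v5=False, v6=False, v7=False, v8=True, v9=False, v10=True, v11=True, v12=False, v13=True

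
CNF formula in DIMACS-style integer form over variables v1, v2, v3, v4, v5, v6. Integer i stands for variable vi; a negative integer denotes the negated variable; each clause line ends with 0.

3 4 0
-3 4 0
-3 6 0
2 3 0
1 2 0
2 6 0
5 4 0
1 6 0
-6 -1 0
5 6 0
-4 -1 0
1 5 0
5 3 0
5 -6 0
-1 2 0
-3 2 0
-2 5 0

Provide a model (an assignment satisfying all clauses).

v1=F, v2=T, v3=T, v4=T, v5=T, v6=T

Check each clause:
  1. (v4 ∨ v3) — v3 is true.
  2. (v4 ∨ ¬v3) — v4 is true.
  3. (v6 ∨ ¬v3) — v6 is true.
  4. (v2 ∨ v3) — v2 is true.
  5. (v1 ∨ v2) — v2 is true.
  6. (v6 ∨ v2) — v2 is true.
  7. (v4 ∨ v5) — v4 is true.
  8. (v1 ∨ v6) — v6 is true.
  9. (¬v6 ∨ ¬v1) — ¬v1 is true.
  10. (v5 ∨ v6) — v5 is true.
  11. (¬v1 ∨ ¬v4) — ¬v1 is true.
  12. (v1 ∨ v5) — v5 is true.
  13. (v5 ∨ v3) — v3 is true.
  14. (v5 ∨ ¬v6) — v5 is true.
  15. (v2 ∨ ¬v1) — v2 is true.
  16. (¬v3 ∨ v2) — v2 is true.
  17. (v5 ∨ ¬v2) — v5 is true.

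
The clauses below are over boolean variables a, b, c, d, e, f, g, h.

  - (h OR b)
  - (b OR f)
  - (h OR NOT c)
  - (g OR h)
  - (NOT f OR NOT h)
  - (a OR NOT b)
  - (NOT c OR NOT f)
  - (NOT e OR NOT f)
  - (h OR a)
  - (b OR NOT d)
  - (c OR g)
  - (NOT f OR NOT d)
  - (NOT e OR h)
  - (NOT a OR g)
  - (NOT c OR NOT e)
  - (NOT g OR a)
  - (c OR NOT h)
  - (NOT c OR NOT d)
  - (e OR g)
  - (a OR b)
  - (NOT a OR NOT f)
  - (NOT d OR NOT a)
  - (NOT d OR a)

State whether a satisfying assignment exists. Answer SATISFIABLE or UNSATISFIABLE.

SATISFIABLE

Pure literal: d appears only negated; assign d = False.
Branch on a: take a = True.
  then g is forced to True.
  then f is forced to False.
  then b is forced to True.
The remaining clauses are satisfied by c = True, e = False, h = True.
Every clause has at least one true literal under this assignment.
So a=True, b=True, c=True, d=False, e=False, f=False, g=True, h=True is a satisfying assignment.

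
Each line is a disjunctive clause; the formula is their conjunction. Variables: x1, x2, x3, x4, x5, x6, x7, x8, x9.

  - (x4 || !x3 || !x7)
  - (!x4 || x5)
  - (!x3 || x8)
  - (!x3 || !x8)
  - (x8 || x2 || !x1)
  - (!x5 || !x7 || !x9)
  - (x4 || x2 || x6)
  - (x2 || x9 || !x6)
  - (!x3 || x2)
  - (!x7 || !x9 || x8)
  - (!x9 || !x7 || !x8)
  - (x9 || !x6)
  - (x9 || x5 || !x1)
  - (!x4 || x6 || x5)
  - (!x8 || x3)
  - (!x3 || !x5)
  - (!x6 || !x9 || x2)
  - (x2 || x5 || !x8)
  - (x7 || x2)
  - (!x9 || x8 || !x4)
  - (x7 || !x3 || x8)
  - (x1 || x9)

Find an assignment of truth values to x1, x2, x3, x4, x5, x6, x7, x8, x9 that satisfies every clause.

Pure literal: x2 appears only positively; assign x2 = True.
Try x1 = False.
  then x9 is forced to True.
Try x3 = False.
  then x8 is forced to False.
  then x7 is forced to False.
  then x4 is forced to False.
x5, x6 are now unconstrained; take x5 = False, x6 = True.
Every clause has at least one true literal under this assignment.

x1=False, x2=True, x3=False, x4=False, x5=False, x6=True, x7=False, x8=False, x9=True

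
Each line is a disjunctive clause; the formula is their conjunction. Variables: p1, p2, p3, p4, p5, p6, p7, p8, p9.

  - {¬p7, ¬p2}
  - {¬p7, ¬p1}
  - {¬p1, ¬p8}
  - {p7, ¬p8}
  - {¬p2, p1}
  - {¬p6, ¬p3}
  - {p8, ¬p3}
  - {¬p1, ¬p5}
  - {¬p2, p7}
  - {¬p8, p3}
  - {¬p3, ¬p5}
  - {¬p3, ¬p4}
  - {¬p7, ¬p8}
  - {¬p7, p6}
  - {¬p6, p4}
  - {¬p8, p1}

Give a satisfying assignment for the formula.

p1=T  p2=F  p3=F  p4=T  p5=F  p6=F  p7=F  p8=F  p9=T

p2 occurs only negated in the remaining clauses — set p2 = False.
p5 occurs only negated in the remaining clauses — set p5 = False.
Try p1 = True.
  then p7 is forced to False.
  then p8 is forced to False.
  then p3 is forced to False.
Try p4 = True.
p6, p9 are now unconstrained; take p6 = False, p9 = True.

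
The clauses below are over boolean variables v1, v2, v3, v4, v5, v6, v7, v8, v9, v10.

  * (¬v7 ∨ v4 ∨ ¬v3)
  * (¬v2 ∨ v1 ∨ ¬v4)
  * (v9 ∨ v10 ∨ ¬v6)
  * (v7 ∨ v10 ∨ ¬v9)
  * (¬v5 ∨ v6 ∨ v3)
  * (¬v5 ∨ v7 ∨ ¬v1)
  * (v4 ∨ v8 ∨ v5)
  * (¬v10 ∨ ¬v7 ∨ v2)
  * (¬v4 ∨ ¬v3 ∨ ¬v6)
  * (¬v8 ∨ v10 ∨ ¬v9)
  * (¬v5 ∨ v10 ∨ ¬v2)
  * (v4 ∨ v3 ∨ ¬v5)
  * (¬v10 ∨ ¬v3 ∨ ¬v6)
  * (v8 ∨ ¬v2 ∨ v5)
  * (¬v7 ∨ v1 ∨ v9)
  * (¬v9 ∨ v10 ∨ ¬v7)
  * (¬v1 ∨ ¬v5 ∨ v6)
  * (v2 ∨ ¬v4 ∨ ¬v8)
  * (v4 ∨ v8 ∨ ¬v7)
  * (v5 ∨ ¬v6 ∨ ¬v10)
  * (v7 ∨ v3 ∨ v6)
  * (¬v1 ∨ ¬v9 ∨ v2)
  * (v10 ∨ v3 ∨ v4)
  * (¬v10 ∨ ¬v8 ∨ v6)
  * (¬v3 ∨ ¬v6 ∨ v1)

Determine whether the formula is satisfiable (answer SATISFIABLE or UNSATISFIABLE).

SATISFIABLE

Branch on v1: take v1 = True.
Set v2 = True and propagate.
Branch on v3: take v3 = True.
For the remaining variables, v4 = True, v5 = False, v6 = False, v7 = True, v8 = True, v9 = False, v10 = False works.
Every clause has at least one true literal under this assignment.
So v1 = True, v2 = True, v3 = True, v4 = True, v5 = False, v6 = False, v7 = True, v8 = True, v9 = False, v10 = False is a satisfying assignment.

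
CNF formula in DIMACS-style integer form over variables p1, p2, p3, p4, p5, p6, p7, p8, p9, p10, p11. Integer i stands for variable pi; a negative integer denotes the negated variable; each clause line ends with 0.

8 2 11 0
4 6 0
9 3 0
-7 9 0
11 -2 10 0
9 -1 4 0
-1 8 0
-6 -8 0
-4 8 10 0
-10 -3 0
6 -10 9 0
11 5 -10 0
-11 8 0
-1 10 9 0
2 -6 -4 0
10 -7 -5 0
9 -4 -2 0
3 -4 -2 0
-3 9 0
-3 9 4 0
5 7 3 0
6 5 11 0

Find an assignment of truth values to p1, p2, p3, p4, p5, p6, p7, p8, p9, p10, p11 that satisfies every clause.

p1 occurs only negated in the remaining clauses — set p1 = False.
p9 occurs only positively in the remaining clauses — set p9 = True.
Set p2 = False and propagate.
The remaining clauses are satisfied by p3 = True, p4 = True, p5 = False, p6 = False, p7 = False, p8 = True, p10 = False, p11 = True.

p1=False, p2=False, p3=True, p4=True, p5=False, p6=False, p7=False, p8=True, p9=True, p10=False, p11=True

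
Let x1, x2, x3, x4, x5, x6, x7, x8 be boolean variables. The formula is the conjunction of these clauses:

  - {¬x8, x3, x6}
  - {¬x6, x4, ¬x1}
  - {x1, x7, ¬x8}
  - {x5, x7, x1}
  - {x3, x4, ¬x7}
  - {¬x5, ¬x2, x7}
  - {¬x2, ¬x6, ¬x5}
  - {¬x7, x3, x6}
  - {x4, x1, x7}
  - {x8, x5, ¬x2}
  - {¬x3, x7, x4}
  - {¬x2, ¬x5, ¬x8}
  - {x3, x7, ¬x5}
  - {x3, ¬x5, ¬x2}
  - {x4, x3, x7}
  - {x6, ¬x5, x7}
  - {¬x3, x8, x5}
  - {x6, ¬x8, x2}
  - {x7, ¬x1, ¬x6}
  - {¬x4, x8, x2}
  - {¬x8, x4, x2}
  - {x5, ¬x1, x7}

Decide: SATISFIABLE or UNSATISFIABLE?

Try x1 = False.
Branch on x2: take x2 = True.
The remaining clauses are satisfied by x3 = True, x4 = True, x5 = True, x6 = False, x7 = True, x8 = False.
So x1 = F, x2 = T, x3 = T, x4 = T, x5 = T, x6 = F, x7 = T, x8 = F is a satisfying assignment.

SATISFIABLE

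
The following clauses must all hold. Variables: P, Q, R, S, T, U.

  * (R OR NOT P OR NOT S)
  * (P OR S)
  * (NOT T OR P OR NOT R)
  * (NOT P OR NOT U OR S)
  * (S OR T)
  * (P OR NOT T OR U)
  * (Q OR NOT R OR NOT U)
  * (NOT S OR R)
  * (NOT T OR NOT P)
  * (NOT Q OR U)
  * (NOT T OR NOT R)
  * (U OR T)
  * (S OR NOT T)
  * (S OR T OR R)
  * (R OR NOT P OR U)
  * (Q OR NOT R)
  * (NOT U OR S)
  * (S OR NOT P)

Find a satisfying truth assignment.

P=False, Q=True, R=True, S=True, T=False, U=True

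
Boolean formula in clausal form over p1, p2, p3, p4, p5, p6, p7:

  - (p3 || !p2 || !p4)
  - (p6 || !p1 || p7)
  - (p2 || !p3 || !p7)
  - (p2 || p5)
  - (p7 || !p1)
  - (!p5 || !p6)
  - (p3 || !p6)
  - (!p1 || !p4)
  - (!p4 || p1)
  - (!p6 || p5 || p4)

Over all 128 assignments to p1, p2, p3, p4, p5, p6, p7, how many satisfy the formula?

16

Case analysis on p1 and p4:
  p1=T, p4=T: a clause becomes empty — 0.
  p1=T, p4=F: 5 of the 32 assignments to (p2,p3,p5,p6,p7) work.
  p1=F, p4=T: a clause becomes empty — 0.
  p1=F, p4=F: 11 of the 32 assignments to (p2,p3,p5,p6,p7) work.
Total: 0 + 5 + 0 + 11 = 16.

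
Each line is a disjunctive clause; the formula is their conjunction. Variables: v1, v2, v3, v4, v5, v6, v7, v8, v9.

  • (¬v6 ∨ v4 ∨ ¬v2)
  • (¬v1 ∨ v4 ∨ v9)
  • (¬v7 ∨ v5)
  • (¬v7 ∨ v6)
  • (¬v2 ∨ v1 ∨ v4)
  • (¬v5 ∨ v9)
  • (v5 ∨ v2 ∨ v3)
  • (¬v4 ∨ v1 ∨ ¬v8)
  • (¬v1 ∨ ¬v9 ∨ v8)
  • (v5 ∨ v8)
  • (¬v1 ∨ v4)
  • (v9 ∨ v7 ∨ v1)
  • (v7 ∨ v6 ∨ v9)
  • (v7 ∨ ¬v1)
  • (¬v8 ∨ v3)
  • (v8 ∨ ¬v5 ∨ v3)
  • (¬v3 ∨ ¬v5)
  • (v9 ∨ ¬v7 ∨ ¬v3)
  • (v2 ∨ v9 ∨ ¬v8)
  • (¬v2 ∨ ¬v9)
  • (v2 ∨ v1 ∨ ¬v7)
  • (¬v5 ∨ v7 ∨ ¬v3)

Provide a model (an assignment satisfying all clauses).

v1=0, v2=0, v3=1, v4=0, v5=0, v6=0, v7=0, v8=1, v9=1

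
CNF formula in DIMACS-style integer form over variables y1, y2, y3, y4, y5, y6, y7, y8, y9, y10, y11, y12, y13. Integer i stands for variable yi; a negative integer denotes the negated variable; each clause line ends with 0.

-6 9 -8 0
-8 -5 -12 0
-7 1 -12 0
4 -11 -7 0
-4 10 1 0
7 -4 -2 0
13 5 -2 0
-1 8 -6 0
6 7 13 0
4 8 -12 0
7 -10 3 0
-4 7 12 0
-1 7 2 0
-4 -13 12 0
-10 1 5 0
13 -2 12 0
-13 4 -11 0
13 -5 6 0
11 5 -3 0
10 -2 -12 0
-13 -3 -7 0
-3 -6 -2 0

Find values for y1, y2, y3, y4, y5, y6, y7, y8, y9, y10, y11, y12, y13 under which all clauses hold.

y1 = False, y2 = True, y3 = True, y4 = False, y5 = True, y6 = False, y7 = False, y8 = False, y9 = True, y10 = False, y11 = False, y12 = False, y13 = True

Check each clause:
  1. (y9 ∨ ¬y8 ∨ ¬y6) — ¬y8 is true.
  2. (¬y8 ∨ ¬y5 ∨ ¬y12) — ¬y8 is true.
  3. (¬y7 ∨ ¬y12 ∨ y1) — ¬y7 is true.
  4. (¬y7 ∨ ¬y11 ∨ y4) — ¬y7 is true.
  5. (y1 ∨ y10 ∨ ¬y4) — ¬y4 is true.
  6. (¬y2 ∨ ¬y4 ∨ y7) — ¬y4 is true.
  7. (¬y2 ∨ y13 ∨ y5) — y5 is true.
  8. (y8 ∨ ¬y1 ∨ ¬y6) — ¬y6 is true.
  9. (y13 ∨ y7 ∨ y6) — y13 is true.
  10. (¬y12 ∨ y8 ∨ y4) — ¬y12 is true.
  11. (y3 ∨ ¬y10 ∨ y7) — y3 is true.
  12. (y12 ∨ ¬y4 ∨ y7) — ¬y4 is true.
  13. (y2 ∨ y7 ∨ ¬y1) — y2 is true.
  14. (¬y4 ∨ ¬y13 ∨ y12) — ¬y4 is true.
  15. (y1 ∨ y5 ∨ ¬y10) — y5 is true.
  16. (y13 ∨ ¬y2 ∨ y12) — y13 is true.
  17. (¬y11 ∨ y4 ∨ ¬y13) — ¬y11 is true.
  18. (y6 ∨ y13 ∨ ¬y5) — y13 is true.
  19. (y11 ∨ ¬y3 ∨ y5) — y5 is true.
  20. (¬y12 ∨ y10 ∨ ¬y2) — ¬y12 is true.
  21. (¬y3 ∨ ¬y7 ∨ ¬y13) — ¬y7 is true.
  22. (¬y3 ∨ ¬y6 ∨ ¬y2) — ¬y6 is true.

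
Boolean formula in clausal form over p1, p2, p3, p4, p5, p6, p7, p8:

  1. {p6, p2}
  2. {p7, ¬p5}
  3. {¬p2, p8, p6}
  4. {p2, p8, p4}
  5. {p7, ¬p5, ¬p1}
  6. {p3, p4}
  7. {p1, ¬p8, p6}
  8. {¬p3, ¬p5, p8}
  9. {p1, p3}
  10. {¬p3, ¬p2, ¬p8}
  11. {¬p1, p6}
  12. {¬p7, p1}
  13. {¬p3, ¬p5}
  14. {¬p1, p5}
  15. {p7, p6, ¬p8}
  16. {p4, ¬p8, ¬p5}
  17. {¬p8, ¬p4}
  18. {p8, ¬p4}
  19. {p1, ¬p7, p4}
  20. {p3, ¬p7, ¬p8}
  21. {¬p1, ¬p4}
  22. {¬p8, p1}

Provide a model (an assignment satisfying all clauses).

p1=False, p2=True, p3=True, p4=False, p5=False, p6=True, p7=False, p8=False

Check each clause:
  1. {p6, p2} — p2 is true.
  2. {p7, ¬p5} — ¬p5 is true.
  3. {p8, p6, ¬p2} — p6 is true.
  4. {p2, p8, p4} — p2 is true.
  5. {¬p5, ¬p1, p7} — ¬p5 is true.
  6. {p4, p3} — p3 is true.
  7. {p1, p6, ¬p8} — ¬p8 is true.
  8. {¬p3, p8, ¬p5} — ¬p5 is true.
  9. {p3, p1} — p3 is true.
  10. {¬p3, ¬p8, ¬p2} — ¬p8 is true.
  11. {p6, ¬p1} — ¬p1 is true.
  12. {p1, ¬p7} — ¬p7 is true.
  13. {¬p5, ¬p3} — ¬p5 is true.
  14. {p5, ¬p1} — ¬p1 is true.
  15. {¬p8, p6, p7} — ¬p8 is true.
  16. {¬p5, p4, ¬p8} — ¬p8 is true.
  17. {¬p8, ¬p4} — ¬p8 is true.
  18. {¬p4, p8} — ¬p4 is true.
  19. {p1, ¬p7, p4} — ¬p7 is true.
  20. {p3, ¬p8, ¬p7} — ¬p8 is true.
  21. {¬p1, ¬p4} — ¬p4 is true.
  22. {p1, ¬p8} — ¬p8 is true.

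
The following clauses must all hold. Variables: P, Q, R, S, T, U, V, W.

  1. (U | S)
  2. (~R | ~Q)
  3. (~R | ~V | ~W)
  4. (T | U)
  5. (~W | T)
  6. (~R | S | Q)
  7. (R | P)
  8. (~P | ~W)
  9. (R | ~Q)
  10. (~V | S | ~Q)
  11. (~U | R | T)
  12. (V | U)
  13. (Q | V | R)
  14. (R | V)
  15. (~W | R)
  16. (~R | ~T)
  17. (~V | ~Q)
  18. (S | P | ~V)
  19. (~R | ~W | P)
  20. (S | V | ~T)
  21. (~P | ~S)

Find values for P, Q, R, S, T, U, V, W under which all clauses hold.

Pure literal: W appears only negated; assign W = False.
Branch on P: take P = False.
  then R is forced to True.
  then Q is forced to False.
  then S is forced to True.
  then T is forced to False.
  then U is forced to True.
V is now unconstrained; take V = False.
Every clause has at least one true literal under this assignment.
Check each clause:
  1. (U | S) — S is true.
  2. (~Q | ~R) — ~Q is true.
  3. (~W | ~V | ~R) — ~W is true.
  4. (T | U) — U is true.
  5. (T | ~W) — ~W is true.
  6. (S | ~R | Q) — S is true.
  7. (P | R) — R is true.
  8. (~W | ~P) — ~W is true.
  9. (R | ~Q) — R is true.
  10. (~V | ~Q | S) — ~V is true.
  11. (~U | T | R) — R is true.
  12. (U | V) — U is true.
  13. (V | R | Q) — R is true.
  14. (R | V) — R is true.
  15. (~W | R) — ~W is true.
  16. (~T | ~R) — ~T is true.
  17. (~V | ~Q) — ~V is true.
  18. (S | ~V | P) — S is true.
  19. (~W | ~R | P) — ~W is true.
  20. (S | V | ~T) — ~T is true.
  21. (~P | ~S) — ~P is true.

P=False, Q=False, R=True, S=True, T=False, U=True, V=False, W=False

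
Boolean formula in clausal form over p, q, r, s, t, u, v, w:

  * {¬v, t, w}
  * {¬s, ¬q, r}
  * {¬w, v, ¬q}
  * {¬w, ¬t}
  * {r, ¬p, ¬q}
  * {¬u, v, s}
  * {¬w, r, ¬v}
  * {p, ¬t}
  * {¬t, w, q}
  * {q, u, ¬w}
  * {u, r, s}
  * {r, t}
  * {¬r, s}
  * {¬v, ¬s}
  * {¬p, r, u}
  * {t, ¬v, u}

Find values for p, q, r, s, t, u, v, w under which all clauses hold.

p = F, q = F, r = T, s = T, t = F, u = F, v = F, w = F

Set p = False and propagate.
  then t is forced to False.
  then r is forced to True.
  then s is forced to True.
  then v is forced to False.
The remaining clauses are satisfied by q = False, u = False, w = False.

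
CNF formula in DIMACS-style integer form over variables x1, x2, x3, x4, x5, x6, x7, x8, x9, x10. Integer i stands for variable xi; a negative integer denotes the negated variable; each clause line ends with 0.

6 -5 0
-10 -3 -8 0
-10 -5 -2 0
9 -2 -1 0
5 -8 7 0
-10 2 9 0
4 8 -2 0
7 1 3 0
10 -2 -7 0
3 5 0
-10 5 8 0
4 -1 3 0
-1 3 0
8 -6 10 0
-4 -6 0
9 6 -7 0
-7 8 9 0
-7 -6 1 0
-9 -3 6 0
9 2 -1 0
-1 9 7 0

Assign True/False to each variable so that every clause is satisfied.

x1=F, x2=T, x3=T, x4=F, x5=T, x6=T, x7=F, x8=T, x9=F, x10=F

Branch on x1: take x1 = False.
The remaining clauses are satisfied by x2 = True, x3 = True, x4 = False, x5 = True, x6 = True, x7 = False, x8 = True, x9 = False, x10 = False.
Every clause has at least one true literal under this assignment.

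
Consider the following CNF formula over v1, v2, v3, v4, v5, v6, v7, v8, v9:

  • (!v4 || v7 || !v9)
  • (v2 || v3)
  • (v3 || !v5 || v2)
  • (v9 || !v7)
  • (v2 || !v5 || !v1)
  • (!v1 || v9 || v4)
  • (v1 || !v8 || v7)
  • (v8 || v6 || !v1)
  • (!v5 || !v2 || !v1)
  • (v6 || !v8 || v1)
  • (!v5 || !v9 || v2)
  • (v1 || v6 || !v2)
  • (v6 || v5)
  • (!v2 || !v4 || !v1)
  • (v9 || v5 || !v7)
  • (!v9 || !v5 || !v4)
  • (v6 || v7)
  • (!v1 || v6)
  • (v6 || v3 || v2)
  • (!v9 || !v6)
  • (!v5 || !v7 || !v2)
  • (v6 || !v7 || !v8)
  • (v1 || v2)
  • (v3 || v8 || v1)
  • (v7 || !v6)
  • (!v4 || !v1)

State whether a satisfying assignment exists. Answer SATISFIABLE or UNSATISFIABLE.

UNSATISFIABLE

v1 = True:
  propagation gives v6=True, v9=False, v7=False; an empty clause results — contradiction.
v1 = False:
  propagation gives v2=True, v6=True, v9=False, v7=False; an empty clause results — contradiction.
Every branch closes, so no satisfying assignment exists.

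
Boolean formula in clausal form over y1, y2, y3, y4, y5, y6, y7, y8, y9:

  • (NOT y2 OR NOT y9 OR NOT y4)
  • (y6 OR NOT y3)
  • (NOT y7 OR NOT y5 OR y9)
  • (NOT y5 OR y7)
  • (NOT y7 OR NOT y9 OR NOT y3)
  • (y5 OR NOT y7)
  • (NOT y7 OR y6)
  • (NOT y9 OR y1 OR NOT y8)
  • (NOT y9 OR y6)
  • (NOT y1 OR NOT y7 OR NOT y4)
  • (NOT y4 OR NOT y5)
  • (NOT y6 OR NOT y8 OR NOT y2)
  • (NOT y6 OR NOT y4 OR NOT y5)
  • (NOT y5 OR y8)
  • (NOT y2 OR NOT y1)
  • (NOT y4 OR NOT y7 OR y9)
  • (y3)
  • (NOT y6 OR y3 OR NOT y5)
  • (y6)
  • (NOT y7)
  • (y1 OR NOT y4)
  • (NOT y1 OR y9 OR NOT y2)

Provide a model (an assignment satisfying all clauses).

y1 = False, y2 = False, y3 = True, y4 = False, y5 = False, y6 = True, y7 = False, y8 = False, y9 = True

Check each clause:
  1. (NOT y2 OR NOT y4 OR NOT y9) — NOT y4 is true.
  2. (NOT y3 OR y6) — y6 is true.
  3. (y9 OR NOT y7 OR NOT y5) — y9 is true.
  4. (NOT y5 OR y7) — NOT y5 is true.
  5. (NOT y9 OR NOT y3 OR NOT y7) — NOT y7 is true.
  6. (NOT y7 OR y5) — NOT y7 is true.
  7. (y6 OR NOT y7) — NOT y7 is true.
  8. (NOT y9 OR NOT y8 OR y1) — NOT y8 is true.
  9. (y6 OR NOT y9) — y6 is true.
  10. (NOT y1 OR NOT y4 OR NOT y7) — NOT y7 is true.
  11. (NOT y4 OR NOT y5) — NOT y5 is true.
  12. (NOT y6 OR NOT y2 OR NOT y8) — NOT y8 is true.
  13. (NOT y6 OR NOT y5 OR NOT y4) — NOT y5 is true.
  14. (y8 OR NOT y5) — NOT y5 is true.
  15. (NOT y2 OR NOT y1) — NOT y1 is true.
  16. (NOT y4 OR y9 OR NOT y7) — y9 is true.
  17. (y3) — y3 is true.
  18. (NOT y6 OR NOT y5 OR y3) — y3 is true.
  19. (y6) — y6 is true.
  20. (NOT y7) — NOT y7 is true.
  21. (y1 OR NOT y4) — NOT y4 is true.
  22. (NOT y2 OR y9 OR NOT y1) — y9 is true.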